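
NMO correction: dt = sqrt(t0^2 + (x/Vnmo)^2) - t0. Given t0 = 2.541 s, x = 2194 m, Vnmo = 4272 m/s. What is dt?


x/Vnmo = 2194/4272 = 0.513577
(x/Vnmo)^2 = 0.263761
t0^2 = 6.456681
sqrt(6.456681 + 0.263761) = 2.592382
dt = 2.592382 - 2.541 = 0.051382

0.051382


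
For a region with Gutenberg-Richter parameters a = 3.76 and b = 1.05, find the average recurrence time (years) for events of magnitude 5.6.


log10(N) = 3.76 - 1.05*5.6 = -2.12
N = 10^-2.12 = 0.007586
T = 1/N = 1/0.007586 = 131.8257 years

131.8257


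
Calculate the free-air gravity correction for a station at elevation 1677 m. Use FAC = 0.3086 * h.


FAC = 0.3086 * h
= 0.3086 * 1677
= 517.5222 mGal

517.5222


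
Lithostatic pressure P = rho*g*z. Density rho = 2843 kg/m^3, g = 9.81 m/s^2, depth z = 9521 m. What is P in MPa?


P = rho * g * z / 1e6
= 2843 * 9.81 * 9521 / 1e6
= 265539071.43 / 1e6
= 265.5391 MPa

265.5391


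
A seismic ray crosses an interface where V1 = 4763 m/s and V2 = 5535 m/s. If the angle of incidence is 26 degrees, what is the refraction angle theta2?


sin(theta1) = sin(26 deg) = 0.438371
sin(theta2) = V2/V1 * sin(theta1) = 5535/4763 * 0.438371 = 0.509424
theta2 = arcsin(0.509424) = 30.6254 degrees

30.6254


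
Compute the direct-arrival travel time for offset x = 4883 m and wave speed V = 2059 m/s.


t = x / V
= 4883 / 2059
= 2.3715 s

2.3715


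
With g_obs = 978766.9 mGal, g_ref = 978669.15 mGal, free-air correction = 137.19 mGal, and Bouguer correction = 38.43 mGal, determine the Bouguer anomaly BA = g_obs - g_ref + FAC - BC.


BA = g_obs - g_ref + FAC - BC
= 978766.9 - 978669.15 + 137.19 - 38.43
= 196.51 mGal

196.51


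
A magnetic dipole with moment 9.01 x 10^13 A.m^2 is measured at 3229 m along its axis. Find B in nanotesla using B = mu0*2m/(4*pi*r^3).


m = 9.01 x 10^13 = 90100000000000 A.m^2
2m = 180200000000000 A.m^2
r^3 = 3229^3 = 33666977989
B = (4pi*10^-7) * 180200000000000 / (4*pi * 33666977989) * 1e9
= 226445998.470752 / 423071722875.25 * 1e9
= 535242.5753 nT

535242.5753


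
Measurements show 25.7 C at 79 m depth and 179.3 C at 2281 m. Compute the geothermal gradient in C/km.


dT = 179.3 - 25.7 = 153.6 C
dz = 2281 - 79 = 2202 m
gradient = dT/dz * 1000 = 153.6/2202 * 1000 = 69.7548 C/km

69.7548


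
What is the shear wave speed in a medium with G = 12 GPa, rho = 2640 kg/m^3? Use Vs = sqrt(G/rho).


Convert G to Pa: G = 12e9 Pa
Compute G/rho = 12e9 / 2640 = 4545454.5455
Vs = sqrt(4545454.5455) = 2132.01 m/s

2132.01


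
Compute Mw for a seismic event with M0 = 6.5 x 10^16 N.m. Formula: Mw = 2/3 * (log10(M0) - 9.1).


log10(M0) = log10(6.5 x 10^16) = 16.8129
Mw = 2/3 * (16.8129 - 9.1)
= 2/3 * 7.7129
= 5.14

5.14


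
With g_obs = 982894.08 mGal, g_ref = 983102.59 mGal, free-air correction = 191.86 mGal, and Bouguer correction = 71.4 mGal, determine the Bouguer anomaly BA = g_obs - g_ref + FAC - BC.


BA = g_obs - g_ref + FAC - BC
= 982894.08 - 983102.59 + 191.86 - 71.4
= -88.05 mGal

-88.05


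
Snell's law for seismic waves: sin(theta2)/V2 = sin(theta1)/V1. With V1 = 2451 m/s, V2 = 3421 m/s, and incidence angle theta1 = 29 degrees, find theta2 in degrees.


sin(theta1) = sin(29 deg) = 0.48481
sin(theta2) = V2/V1 * sin(theta1) = 3421/2451 * 0.48481 = 0.676676
theta2 = arcsin(0.676676) = 42.5845 degrees

42.5845


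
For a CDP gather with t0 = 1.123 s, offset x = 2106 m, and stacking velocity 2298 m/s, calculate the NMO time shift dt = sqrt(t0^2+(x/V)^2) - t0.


x/Vnmo = 2106/2298 = 0.916449
(x/Vnmo)^2 = 0.839879
t0^2 = 1.261129
sqrt(1.261129 + 0.839879) = 1.449485
dt = 1.449485 - 1.123 = 0.326485

0.326485


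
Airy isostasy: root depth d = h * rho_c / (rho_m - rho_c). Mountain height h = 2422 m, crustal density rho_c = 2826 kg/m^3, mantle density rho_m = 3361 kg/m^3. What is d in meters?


rho_m - rho_c = 3361 - 2826 = 535
d = 2422 * 2826 / 535
= 6844572 / 535
= 12793.59 m

12793.59


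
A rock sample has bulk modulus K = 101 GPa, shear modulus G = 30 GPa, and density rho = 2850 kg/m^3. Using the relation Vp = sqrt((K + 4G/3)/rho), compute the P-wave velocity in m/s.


First compute the effective modulus:
K + 4G/3 = 101e9 + 4*30e9/3 = 141000000000.0 Pa
Then divide by density:
141000000000.0 / 2850 = 49473684.2105 Pa/(kg/m^3)
Take the square root:
Vp = sqrt(49473684.2105) = 7033.75 m/s

7033.75


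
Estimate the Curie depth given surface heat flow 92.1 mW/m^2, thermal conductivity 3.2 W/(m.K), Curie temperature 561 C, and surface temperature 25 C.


T_Curie - T_surf = 561 - 25 = 536 C
Convert q to W/m^2: 92.1 mW/m^2 = 0.0921 W/m^2
d = 536 * 3.2 / 0.0921 = 18623.24 m

18623.24


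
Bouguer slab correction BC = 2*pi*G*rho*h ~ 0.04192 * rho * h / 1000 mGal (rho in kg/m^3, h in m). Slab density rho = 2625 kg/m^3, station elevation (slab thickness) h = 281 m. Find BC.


BC = 0.04192 * rho * h / 1000
= 0.04192 * 2625 * 281 / 1000
= 30.9212 mGal

30.9212


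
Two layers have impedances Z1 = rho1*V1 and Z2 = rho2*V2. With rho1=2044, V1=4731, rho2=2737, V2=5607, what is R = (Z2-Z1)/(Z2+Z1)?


Z1 = 2044 * 4731 = 9670164
Z2 = 2737 * 5607 = 15346359
R = (15346359 - 9670164) / (15346359 + 9670164) = 5676195 / 25016523 = 0.2269

0.2269


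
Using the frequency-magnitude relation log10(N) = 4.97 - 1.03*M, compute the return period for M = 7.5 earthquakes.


log10(N) = 4.97 - 1.03*7.5 = -2.755
N = 10^-2.755 = 0.001758
T = 1/N = 1/0.001758 = 568.8529 years

568.8529


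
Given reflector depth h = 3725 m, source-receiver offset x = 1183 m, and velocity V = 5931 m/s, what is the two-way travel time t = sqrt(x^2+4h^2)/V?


x^2 + 4h^2 = 1183^2 + 4*3725^2 = 1399489 + 55502500 = 56901989
sqrt(56901989) = 7543.3407
t = 7543.3407 / 5931 = 1.2718 s

1.2718


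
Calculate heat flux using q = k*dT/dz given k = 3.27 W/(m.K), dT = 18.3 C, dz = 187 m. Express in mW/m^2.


q = k * dT / dz * 1000
= 3.27 * 18.3 / 187 * 1000
= 0.320005 * 1000
= 320.0053 mW/m^2

320.0053


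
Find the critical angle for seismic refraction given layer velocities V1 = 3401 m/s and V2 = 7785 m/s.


V1/V2 = 3401/7785 = 0.436866
theta_c = arcsin(0.436866) = 25.9041 degrees

25.9041


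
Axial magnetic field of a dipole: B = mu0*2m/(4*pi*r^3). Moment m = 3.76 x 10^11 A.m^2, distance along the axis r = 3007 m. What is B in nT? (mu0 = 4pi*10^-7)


m = 3.76 x 10^11 = 376000000000 A.m^2
2m = 752000000000 A.m^2
r^3 = 3007^3 = 27189441343
B = (4pi*10^-7) * 752000000000 / (4*pi * 27189441343) * 1e9
= 944991.0702 / 341672596713.52 * 1e9
= 2765.7795 nT

2765.7795


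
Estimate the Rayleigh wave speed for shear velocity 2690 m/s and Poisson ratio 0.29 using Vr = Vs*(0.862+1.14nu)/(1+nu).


Numerator factor = 0.862 + 1.14*0.29 = 1.1926
Denominator = 1 + 0.29 = 1.29
Vr = 2690 * 1.1926 / 1.29 = 2486.89 m/s

2486.89


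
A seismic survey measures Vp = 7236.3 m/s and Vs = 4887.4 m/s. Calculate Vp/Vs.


Vp/Vs = 7236.3 / 4887.4
= 1.4806

1.4806


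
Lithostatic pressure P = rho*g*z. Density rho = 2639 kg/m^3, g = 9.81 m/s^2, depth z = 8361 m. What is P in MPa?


P = rho * g * z / 1e6
= 2639 * 9.81 * 8361 / 1e6
= 216454500.99 / 1e6
= 216.4545 MPa

216.4545


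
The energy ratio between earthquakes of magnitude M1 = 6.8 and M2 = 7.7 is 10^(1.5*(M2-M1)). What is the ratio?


M2 - M1 = 7.7 - 6.8 = 0.9
1.5 * 0.9 = 1.35
ratio = 10^1.35 = 22.39

22.39


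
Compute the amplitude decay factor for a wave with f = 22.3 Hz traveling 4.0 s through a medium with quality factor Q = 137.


pi*f*t/Q = pi*22.3*4.0/137 = 2.045475
A/A0 = exp(-2.045475) = 0.129319

0.129319


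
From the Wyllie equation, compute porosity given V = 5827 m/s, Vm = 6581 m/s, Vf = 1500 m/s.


1/V - 1/Vm = 1/5827 - 1/6581 = 1.966e-05
1/Vf - 1/Vm = 1/1500 - 1/6581 = 0.00051471
phi = 1.966e-05 / 0.00051471 = 0.0382

0.0382


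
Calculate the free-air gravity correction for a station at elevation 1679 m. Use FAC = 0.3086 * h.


FAC = 0.3086 * h
= 0.3086 * 1679
= 518.1394 mGal

518.1394


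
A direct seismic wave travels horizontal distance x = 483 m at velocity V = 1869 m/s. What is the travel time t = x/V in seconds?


t = x / V
= 483 / 1869
= 0.2584 s

0.2584


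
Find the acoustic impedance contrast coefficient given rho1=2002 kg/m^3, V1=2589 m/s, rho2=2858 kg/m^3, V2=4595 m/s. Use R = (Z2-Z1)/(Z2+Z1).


Z1 = 2002 * 2589 = 5183178
Z2 = 2858 * 4595 = 13132510
R = (13132510 - 5183178) / (13132510 + 5183178) = 7949332 / 18315688 = 0.434

0.434


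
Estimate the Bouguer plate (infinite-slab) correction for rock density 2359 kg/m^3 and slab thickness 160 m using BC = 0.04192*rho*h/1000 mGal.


BC = 0.04192 * rho * h / 1000
= 0.04192 * 2359 * 160 / 1000
= 15.8223 mGal

15.8223


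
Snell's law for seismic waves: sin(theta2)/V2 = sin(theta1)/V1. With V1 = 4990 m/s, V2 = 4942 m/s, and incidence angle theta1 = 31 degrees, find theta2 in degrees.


sin(theta1) = sin(31 deg) = 0.515038
sin(theta2) = V2/V1 * sin(theta1) = 4942/4990 * 0.515038 = 0.510084
theta2 = arcsin(0.510084) = 30.6694 degrees

30.6694


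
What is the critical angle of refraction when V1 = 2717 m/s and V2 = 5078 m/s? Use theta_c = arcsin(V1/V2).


V1/V2 = 2717/5078 = 0.535053
theta_c = arcsin(0.535053) = 32.3475 degrees

32.3475


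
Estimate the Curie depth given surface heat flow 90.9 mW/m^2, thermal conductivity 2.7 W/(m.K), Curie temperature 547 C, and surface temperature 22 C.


T_Curie - T_surf = 547 - 22 = 525 C
Convert q to W/m^2: 90.9 mW/m^2 = 0.0909 W/m^2
d = 525 * 2.7 / 0.0909 = 15594.06 m

15594.06


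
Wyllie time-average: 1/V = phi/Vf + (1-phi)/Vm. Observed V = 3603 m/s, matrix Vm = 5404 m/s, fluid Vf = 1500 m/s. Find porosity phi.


1/V - 1/Vm = 1/3603 - 1/5404 = 9.25e-05
1/Vf - 1/Vm = 1/1500 - 1/5404 = 0.00048162
phi = 9.25e-05 / 0.00048162 = 0.1921

0.1921


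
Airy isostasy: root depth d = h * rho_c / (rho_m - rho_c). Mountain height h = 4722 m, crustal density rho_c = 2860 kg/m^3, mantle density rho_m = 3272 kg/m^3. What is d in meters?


rho_m - rho_c = 3272 - 2860 = 412
d = 4722 * 2860 / 412
= 13504920 / 412
= 32778.93 m

32778.93


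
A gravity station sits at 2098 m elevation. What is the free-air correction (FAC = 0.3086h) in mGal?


FAC = 0.3086 * h
= 0.3086 * 2098
= 647.4428 mGal

647.4428


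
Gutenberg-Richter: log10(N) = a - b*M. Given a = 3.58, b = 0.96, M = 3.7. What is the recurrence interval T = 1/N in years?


log10(N) = 3.58 - 0.96*3.7 = 0.028
N = 10^0.028 = 1.066596
T = 1/N = 1/1.066596 = 0.9376 years

0.9376


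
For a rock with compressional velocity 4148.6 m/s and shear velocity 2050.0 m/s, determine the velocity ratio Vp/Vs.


Vp/Vs = 4148.6 / 2050.0
= 2.0237

2.0237


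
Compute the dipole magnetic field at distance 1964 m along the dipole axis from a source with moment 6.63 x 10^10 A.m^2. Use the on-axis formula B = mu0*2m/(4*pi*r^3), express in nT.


m = 6.63 x 10^10 = 66300000000 A.m^2
2m = 132600000000 A.m^2
r^3 = 1964^3 = 7575729344
B = (4pi*10^-7) * 132600000000 / (4*pi * 7575729344) * 1e9
= 166630.074346 / 95199422610.78 * 1e9
= 1750.3265 nT

1750.3265


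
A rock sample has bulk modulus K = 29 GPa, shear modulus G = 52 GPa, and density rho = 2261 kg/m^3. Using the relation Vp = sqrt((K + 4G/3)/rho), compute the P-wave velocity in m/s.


First compute the effective modulus:
K + 4G/3 = 29e9 + 4*52e9/3 = 98333333333.33 Pa
Then divide by density:
98333333333.33 / 2261 = 43491080.6428 Pa/(kg/m^3)
Take the square root:
Vp = sqrt(43491080.6428) = 6594.78 m/s

6594.78


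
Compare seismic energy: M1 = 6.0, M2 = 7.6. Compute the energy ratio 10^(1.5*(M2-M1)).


M2 - M1 = 7.6 - 6.0 = 1.6
1.5 * 1.6 = 2.4
ratio = 10^2.4 = 251.19

251.19


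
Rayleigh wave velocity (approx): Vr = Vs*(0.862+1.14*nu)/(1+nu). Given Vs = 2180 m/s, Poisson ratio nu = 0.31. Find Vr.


Numerator factor = 0.862 + 1.14*0.31 = 1.2154
Denominator = 1 + 0.31 = 1.31
Vr = 2180 * 1.2154 / 1.31 = 2022.57 m/s

2022.57


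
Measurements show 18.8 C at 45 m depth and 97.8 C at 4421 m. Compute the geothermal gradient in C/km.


dT = 97.8 - 18.8 = 79.0 C
dz = 4421 - 45 = 4376 m
gradient = dT/dz * 1000 = 79.0/4376 * 1000 = 18.053 C/km

18.053


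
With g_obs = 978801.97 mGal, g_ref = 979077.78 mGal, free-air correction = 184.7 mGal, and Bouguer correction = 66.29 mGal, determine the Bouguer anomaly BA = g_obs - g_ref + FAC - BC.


BA = g_obs - g_ref + FAC - BC
= 978801.97 - 979077.78 + 184.7 - 66.29
= -157.4 mGal

-157.4


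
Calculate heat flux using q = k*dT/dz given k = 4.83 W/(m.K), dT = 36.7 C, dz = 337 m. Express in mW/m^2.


q = k * dT / dz * 1000
= 4.83 * 36.7 / 337 * 1000
= 0.525997 * 1000
= 525.997 mW/m^2

525.997


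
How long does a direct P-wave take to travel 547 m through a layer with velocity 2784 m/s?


t = x / V
= 547 / 2784
= 0.1965 s

0.1965


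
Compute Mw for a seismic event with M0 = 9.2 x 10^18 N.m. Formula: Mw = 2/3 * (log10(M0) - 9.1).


log10(M0) = log10(9.2 x 10^18) = 18.9638
Mw = 2/3 * (18.9638 - 9.1)
= 2/3 * 9.8638
= 6.58

6.58


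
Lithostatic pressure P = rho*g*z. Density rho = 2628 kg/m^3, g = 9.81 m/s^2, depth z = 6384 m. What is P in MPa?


P = rho * g * z / 1e6
= 2628 * 9.81 * 6384 / 1e6
= 164583861.12 / 1e6
= 164.5839 MPa

164.5839


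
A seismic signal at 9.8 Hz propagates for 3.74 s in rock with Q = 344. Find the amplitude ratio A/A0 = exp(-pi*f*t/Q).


pi*f*t/Q = pi*9.8*3.74/344 = 0.334726
A/A0 = exp(-0.334726) = 0.715534

0.715534


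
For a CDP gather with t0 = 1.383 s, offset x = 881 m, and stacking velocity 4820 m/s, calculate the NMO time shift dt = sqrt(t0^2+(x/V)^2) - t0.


x/Vnmo = 881/4820 = 0.18278
(x/Vnmo)^2 = 0.033409
t0^2 = 1.912689
sqrt(1.912689 + 0.033409) = 1.395026
dt = 1.395026 - 1.383 = 0.012026

0.012026


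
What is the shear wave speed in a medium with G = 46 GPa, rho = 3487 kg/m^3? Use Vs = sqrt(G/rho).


Convert G to Pa: G = 46e9 Pa
Compute G/rho = 46e9 / 3487 = 13191855.4631
Vs = sqrt(13191855.4631) = 3632.06 m/s

3632.06


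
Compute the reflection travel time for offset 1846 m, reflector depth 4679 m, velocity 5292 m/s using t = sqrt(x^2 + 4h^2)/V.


x^2 + 4h^2 = 1846^2 + 4*4679^2 = 3407716 + 87572164 = 90979880
sqrt(90979880) = 9538.3374
t = 9538.3374 / 5292 = 1.8024 s

1.8024


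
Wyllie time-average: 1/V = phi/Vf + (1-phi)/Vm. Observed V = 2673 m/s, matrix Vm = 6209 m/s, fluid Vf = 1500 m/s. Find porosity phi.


1/V - 1/Vm = 1/2673 - 1/6209 = 0.00021305
1/Vf - 1/Vm = 1/1500 - 1/6209 = 0.00050561
phi = 0.00021305 / 0.00050561 = 0.4214

0.4214


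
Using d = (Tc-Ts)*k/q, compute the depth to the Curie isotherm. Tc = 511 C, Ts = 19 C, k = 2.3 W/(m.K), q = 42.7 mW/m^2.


T_Curie - T_surf = 511 - 19 = 492 C
Convert q to W/m^2: 42.7 mW/m^2 = 0.0427 W/m^2
d = 492 * 2.3 / 0.0427 = 26501.17 m

26501.17


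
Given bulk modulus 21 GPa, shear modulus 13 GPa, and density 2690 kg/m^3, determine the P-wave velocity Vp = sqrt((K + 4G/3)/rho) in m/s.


First compute the effective modulus:
K + 4G/3 = 21e9 + 4*13e9/3 = 38333333333.33 Pa
Then divide by density:
38333333333.33 / 2690 = 14250309.7893 Pa/(kg/m^3)
Take the square root:
Vp = sqrt(14250309.7893) = 3774.96 m/s

3774.96


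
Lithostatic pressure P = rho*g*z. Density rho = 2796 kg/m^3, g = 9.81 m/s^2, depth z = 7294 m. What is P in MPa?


P = rho * g * z / 1e6
= 2796 * 9.81 * 7294 / 1e6
= 200065375.44 / 1e6
= 200.0654 MPa

200.0654


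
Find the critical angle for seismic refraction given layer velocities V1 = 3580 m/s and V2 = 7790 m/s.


V1/V2 = 3580/7790 = 0.459564
theta_c = arcsin(0.459564) = 27.3589 degrees

27.3589


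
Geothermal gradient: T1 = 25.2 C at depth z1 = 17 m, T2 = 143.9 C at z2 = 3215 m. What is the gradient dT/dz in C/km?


dT = 143.9 - 25.2 = 118.7 C
dz = 3215 - 17 = 3198 m
gradient = dT/dz * 1000 = 118.7/3198 * 1000 = 37.1169 C/km

37.1169


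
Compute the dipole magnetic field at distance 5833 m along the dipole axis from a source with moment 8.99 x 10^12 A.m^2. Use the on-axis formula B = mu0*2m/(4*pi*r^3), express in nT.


m = 8.99 x 10^12 = 8990000000000 A.m^2
2m = 17980000000000 A.m^2
r^3 = 5833^3 = 198461344537
B = (4pi*10^-7) * 17980000000000 / (4*pi * 198461344537) * 1e9
= 22594334.364618 / 2493938808075.97 * 1e9
= 9059.6988 nT

9059.6988


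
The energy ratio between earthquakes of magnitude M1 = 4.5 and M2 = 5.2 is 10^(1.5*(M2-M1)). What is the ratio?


M2 - M1 = 5.2 - 4.5 = 0.7
1.5 * 0.7 = 1.05
ratio = 10^1.05 = 11.22

11.22


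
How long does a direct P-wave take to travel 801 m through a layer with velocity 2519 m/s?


t = x / V
= 801 / 2519
= 0.318 s

0.318


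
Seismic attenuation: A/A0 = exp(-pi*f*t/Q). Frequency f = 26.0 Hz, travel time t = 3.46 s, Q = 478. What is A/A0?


pi*f*t/Q = pi*26.0*3.46/478 = 0.59125
A/A0 = exp(-0.59125) = 0.553635

0.553635


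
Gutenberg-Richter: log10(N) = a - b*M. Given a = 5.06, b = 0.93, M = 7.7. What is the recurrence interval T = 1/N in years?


log10(N) = 5.06 - 0.93*7.7 = -2.101
N = 10^-2.101 = 0.007925
T = 1/N = 1/0.007925 = 126.1828 years

126.1828


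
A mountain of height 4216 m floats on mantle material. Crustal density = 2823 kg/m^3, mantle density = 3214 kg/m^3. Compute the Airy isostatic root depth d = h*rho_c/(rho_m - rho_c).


rho_m - rho_c = 3214 - 2823 = 391
d = 4216 * 2823 / 391
= 11901768 / 391
= 30439.3 m

30439.3


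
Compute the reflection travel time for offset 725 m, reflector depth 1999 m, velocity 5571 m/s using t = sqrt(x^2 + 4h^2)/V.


x^2 + 4h^2 = 725^2 + 4*1999^2 = 525625 + 15984004 = 16509629
sqrt(16509629) = 4063.2043
t = 4063.2043 / 5571 = 0.7293 s

0.7293


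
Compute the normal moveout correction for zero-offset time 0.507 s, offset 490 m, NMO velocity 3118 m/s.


x/Vnmo = 490/3118 = 0.157152
(x/Vnmo)^2 = 0.024697
t0^2 = 0.257049
sqrt(0.257049 + 0.024697) = 0.530797
dt = 0.530797 - 0.507 = 0.023797

0.023797


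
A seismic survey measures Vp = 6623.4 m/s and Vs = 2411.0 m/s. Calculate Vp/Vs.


Vp/Vs = 6623.4 / 2411.0
= 2.7472

2.7472


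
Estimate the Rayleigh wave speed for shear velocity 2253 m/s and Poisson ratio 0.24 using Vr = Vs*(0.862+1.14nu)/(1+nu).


Numerator factor = 0.862 + 1.14*0.24 = 1.1356
Denominator = 1 + 0.24 = 1.24
Vr = 2253 * 1.1356 / 1.24 = 2063.31 m/s

2063.31


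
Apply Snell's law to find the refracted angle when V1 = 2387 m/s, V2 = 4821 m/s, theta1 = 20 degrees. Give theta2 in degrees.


sin(theta1) = sin(20 deg) = 0.34202
sin(theta2) = V2/V1 * sin(theta1) = 4821/2387 * 0.34202 = 0.690775
theta2 = arcsin(0.690775) = 43.6915 degrees

43.6915


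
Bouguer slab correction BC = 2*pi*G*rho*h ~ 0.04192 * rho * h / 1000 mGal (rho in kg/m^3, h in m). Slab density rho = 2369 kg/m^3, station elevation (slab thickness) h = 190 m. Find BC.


BC = 0.04192 * rho * h / 1000
= 0.04192 * 2369 * 190 / 1000
= 18.8686 mGal

18.8686


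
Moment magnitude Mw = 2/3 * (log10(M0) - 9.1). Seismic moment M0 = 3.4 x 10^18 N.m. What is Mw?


log10(M0) = log10(3.4 x 10^18) = 18.5315
Mw = 2/3 * (18.5315 - 9.1)
= 2/3 * 9.4315
= 6.29

6.29


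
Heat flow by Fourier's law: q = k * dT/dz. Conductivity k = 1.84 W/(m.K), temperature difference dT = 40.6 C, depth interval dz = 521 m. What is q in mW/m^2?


q = k * dT / dz * 1000
= 1.84 * 40.6 / 521 * 1000
= 0.143386 * 1000
= 143.3858 mW/m^2

143.3858


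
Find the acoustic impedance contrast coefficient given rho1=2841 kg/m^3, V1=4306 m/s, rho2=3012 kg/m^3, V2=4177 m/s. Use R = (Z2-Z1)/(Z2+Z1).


Z1 = 2841 * 4306 = 12233346
Z2 = 3012 * 4177 = 12581124
R = (12581124 - 12233346) / (12581124 + 12233346) = 347778 / 24814470 = 0.014

0.014


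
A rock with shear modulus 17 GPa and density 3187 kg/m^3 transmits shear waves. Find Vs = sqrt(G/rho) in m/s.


Convert G to Pa: G = 17e9 Pa
Compute G/rho = 17e9 / 3187 = 5334170.0659
Vs = sqrt(5334170.0659) = 2309.58 m/s

2309.58


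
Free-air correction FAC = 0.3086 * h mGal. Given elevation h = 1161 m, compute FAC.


FAC = 0.3086 * h
= 0.3086 * 1161
= 358.2846 mGal

358.2846


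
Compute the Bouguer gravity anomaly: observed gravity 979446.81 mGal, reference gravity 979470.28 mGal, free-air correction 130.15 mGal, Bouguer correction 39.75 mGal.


BA = g_obs - g_ref + FAC - BC
= 979446.81 - 979470.28 + 130.15 - 39.75
= 66.93 mGal

66.93


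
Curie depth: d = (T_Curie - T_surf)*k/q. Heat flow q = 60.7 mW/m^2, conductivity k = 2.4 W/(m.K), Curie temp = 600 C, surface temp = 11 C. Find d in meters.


T_Curie - T_surf = 600 - 11 = 589 C
Convert q to W/m^2: 60.7 mW/m^2 = 0.0607 W/m^2
d = 589 * 2.4 / 0.0607 = 23288.3 m

23288.3


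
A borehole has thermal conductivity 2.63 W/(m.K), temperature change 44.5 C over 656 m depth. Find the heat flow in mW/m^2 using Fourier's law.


q = k * dT / dz * 1000
= 2.63 * 44.5 / 656 * 1000
= 0.178407 * 1000
= 178.407 mW/m^2

178.407


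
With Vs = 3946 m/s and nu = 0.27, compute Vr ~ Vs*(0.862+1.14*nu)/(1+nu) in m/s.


Numerator factor = 0.862 + 1.14*0.27 = 1.1698
Denominator = 1 + 0.27 = 1.27
Vr = 3946 * 1.1698 / 1.27 = 3634.67 m/s

3634.67


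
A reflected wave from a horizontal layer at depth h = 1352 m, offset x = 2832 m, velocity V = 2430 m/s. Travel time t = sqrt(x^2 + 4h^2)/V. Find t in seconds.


x^2 + 4h^2 = 2832^2 + 4*1352^2 = 8020224 + 7311616 = 15331840
sqrt(15331840) = 3915.5894
t = 3915.5894 / 2430 = 1.6114 s

1.6114


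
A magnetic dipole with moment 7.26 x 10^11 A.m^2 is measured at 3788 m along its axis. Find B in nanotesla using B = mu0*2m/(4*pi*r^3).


m = 7.26 x 10^11 = 726000000000 A.m^2
2m = 1452000000000 A.m^2
r^3 = 3788^3 = 54353799872
B = (4pi*10^-7) * 1452000000000 / (4*pi * 54353799872) * 1e9
= 1824637.013205 / 683029993490.26 * 1e9
= 2671.3864 nT

2671.3864


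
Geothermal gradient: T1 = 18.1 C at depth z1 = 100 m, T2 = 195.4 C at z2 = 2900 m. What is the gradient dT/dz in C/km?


dT = 195.4 - 18.1 = 177.3 C
dz = 2900 - 100 = 2800 m
gradient = dT/dz * 1000 = 177.3/2800 * 1000 = 63.3214 C/km

63.3214


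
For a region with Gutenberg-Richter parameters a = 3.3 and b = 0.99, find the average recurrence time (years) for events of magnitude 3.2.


log10(N) = 3.3 - 0.99*3.2 = 0.132
N = 10^0.132 = 1.355189
T = 1/N = 1/1.355189 = 0.7379 years

0.7379


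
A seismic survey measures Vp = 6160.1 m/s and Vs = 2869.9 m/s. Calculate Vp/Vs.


Vp/Vs = 6160.1 / 2869.9
= 2.1465

2.1465


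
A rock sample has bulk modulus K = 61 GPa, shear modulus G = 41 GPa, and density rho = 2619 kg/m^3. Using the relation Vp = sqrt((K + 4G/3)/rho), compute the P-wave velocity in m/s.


First compute the effective modulus:
K + 4G/3 = 61e9 + 4*41e9/3 = 115666666666.67 Pa
Then divide by density:
115666666666.67 / 2619 = 44164439.3534 Pa/(kg/m^3)
Take the square root:
Vp = sqrt(44164439.3534) = 6645.63 m/s

6645.63


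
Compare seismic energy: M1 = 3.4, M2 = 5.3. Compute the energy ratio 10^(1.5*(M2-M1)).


M2 - M1 = 5.3 - 3.4 = 1.9
1.5 * 1.9 = 2.85
ratio = 10^2.85 = 707.95

707.95


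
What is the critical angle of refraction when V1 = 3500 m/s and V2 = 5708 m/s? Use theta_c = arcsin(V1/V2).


V1/V2 = 3500/5708 = 0.613174
theta_c = arcsin(0.613174) = 37.8194 degrees

37.8194


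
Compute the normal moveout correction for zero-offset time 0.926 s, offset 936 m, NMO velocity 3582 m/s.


x/Vnmo = 936/3582 = 0.261307
(x/Vnmo)^2 = 0.068281
t0^2 = 0.857476
sqrt(0.857476 + 0.068281) = 0.962163
dt = 0.962163 - 0.926 = 0.036163

0.036163


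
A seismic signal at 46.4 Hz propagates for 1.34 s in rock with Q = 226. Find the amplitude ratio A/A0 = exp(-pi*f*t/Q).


pi*f*t/Q = pi*46.4*1.34/226 = 0.864299
A/A0 = exp(-0.864299) = 0.421347

0.421347


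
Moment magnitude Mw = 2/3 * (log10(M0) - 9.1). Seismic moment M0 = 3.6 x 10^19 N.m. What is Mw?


log10(M0) = log10(3.6 x 10^19) = 19.5563
Mw = 2/3 * (19.5563 - 9.1)
= 2/3 * 10.4563
= 6.97

6.97


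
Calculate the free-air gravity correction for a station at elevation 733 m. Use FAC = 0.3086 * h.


FAC = 0.3086 * h
= 0.3086 * 733
= 226.2038 mGal

226.2038


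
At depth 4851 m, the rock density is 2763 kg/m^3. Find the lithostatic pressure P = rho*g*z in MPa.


P = rho * g * z / 1e6
= 2763 * 9.81 * 4851 / 1e6
= 131486500.53 / 1e6
= 131.4865 MPa

131.4865


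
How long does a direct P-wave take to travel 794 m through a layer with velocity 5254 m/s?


t = x / V
= 794 / 5254
= 0.1511 s

0.1511


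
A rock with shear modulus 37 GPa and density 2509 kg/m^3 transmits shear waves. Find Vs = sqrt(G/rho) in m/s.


Convert G to Pa: G = 37e9 Pa
Compute G/rho = 37e9 / 2509 = 14746911.12
Vs = sqrt(14746911.12) = 3840.17 m/s

3840.17


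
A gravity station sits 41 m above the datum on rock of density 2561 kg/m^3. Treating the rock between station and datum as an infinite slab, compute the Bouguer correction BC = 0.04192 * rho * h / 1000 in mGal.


BC = 0.04192 * rho * h / 1000
= 0.04192 * 2561 * 41 / 1000
= 4.4016 mGal

4.4016


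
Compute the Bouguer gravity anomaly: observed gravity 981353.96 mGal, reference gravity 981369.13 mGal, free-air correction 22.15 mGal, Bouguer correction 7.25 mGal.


BA = g_obs - g_ref + FAC - BC
= 981353.96 - 981369.13 + 22.15 - 7.25
= -0.27 mGal

-0.27


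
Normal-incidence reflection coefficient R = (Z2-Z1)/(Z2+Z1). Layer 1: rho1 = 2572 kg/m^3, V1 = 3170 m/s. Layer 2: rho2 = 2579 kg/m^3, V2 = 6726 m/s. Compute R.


Z1 = 2572 * 3170 = 8153240
Z2 = 2579 * 6726 = 17346354
R = (17346354 - 8153240) / (17346354 + 8153240) = 9193114 / 25499594 = 0.3605

0.3605


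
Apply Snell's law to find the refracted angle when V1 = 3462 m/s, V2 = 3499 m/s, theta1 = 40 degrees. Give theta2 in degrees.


sin(theta1) = sin(40 deg) = 0.642788
sin(theta2) = V2/V1 * sin(theta1) = 3499/3462 * 0.642788 = 0.649657
theta2 = arcsin(0.649657) = 40.5158 degrees

40.5158


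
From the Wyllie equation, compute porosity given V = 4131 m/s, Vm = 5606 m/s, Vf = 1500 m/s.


1/V - 1/Vm = 1/4131 - 1/5606 = 6.369e-05
1/Vf - 1/Vm = 1/1500 - 1/5606 = 0.00048829
phi = 6.369e-05 / 0.00048829 = 0.1304

0.1304


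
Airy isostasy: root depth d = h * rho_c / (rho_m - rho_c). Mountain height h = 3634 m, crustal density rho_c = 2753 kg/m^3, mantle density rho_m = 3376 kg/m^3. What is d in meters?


rho_m - rho_c = 3376 - 2753 = 623
d = 3634 * 2753 / 623
= 10004402 / 623
= 16058.43 m

16058.43


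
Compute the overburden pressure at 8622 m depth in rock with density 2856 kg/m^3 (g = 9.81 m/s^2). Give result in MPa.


P = rho * g * z / 1e6
= 2856 * 9.81 * 8622 / 1e6
= 241565677.92 / 1e6
= 241.5657 MPa

241.5657


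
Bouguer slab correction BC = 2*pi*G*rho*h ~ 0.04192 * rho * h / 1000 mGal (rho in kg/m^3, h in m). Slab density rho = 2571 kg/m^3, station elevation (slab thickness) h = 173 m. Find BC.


BC = 0.04192 * rho * h / 1000
= 0.04192 * 2571 * 173 / 1000
= 18.6453 mGal

18.6453


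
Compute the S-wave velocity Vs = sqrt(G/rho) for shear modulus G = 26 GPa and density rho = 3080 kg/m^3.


Convert G to Pa: G = 26e9 Pa
Compute G/rho = 26e9 / 3080 = 8441558.4416
Vs = sqrt(8441558.4416) = 2905.44 m/s

2905.44


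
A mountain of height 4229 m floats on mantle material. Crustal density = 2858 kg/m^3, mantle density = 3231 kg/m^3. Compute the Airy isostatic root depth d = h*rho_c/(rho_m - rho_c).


rho_m - rho_c = 3231 - 2858 = 373
d = 4229 * 2858 / 373
= 12086482 / 373
= 32403.44 m

32403.44


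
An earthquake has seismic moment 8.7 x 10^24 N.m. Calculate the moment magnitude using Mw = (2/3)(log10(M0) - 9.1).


log10(M0) = log10(8.7 x 10^24) = 24.9395
Mw = 2/3 * (24.9395 - 9.1)
= 2/3 * 15.8395
= 10.56

10.56


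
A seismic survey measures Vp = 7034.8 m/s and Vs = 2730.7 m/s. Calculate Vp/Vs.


Vp/Vs = 7034.8 / 2730.7
= 2.5762

2.5762


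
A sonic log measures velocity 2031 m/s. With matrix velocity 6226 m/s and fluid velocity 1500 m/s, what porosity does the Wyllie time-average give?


1/V - 1/Vm = 1/2031 - 1/6226 = 0.00033175
1/Vf - 1/Vm = 1/1500 - 1/6226 = 0.00050605
phi = 0.00033175 / 0.00050605 = 0.6556

0.6556


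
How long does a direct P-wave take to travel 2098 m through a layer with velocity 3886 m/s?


t = x / V
= 2098 / 3886
= 0.5399 s

0.5399


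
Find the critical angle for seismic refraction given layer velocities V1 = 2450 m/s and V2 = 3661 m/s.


V1/V2 = 2450/3661 = 0.669216
theta_c = arcsin(0.669216) = 42.0066 degrees

42.0066


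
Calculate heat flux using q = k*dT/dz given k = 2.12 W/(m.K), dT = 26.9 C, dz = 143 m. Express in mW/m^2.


q = k * dT / dz * 1000
= 2.12 * 26.9 / 143 * 1000
= 0.398797 * 1000
= 398.7972 mW/m^2

398.7972


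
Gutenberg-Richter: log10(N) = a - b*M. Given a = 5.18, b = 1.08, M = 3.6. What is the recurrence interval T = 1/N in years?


log10(N) = 5.18 - 1.08*3.6 = 1.292
N = 10^1.292 = 19.588447
T = 1/N = 1/19.588447 = 0.0511 years

0.0511


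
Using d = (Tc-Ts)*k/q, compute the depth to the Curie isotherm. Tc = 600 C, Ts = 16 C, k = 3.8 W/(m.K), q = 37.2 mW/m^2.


T_Curie - T_surf = 600 - 16 = 584 C
Convert q to W/m^2: 37.2 mW/m^2 = 0.0372 W/m^2
d = 584 * 3.8 / 0.0372 = 59655.91 m

59655.91


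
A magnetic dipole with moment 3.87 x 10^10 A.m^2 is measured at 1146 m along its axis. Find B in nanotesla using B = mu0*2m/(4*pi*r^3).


m = 3.87 x 10^10 = 38700000000 A.m^2
2m = 77400000000 A.m^2
r^3 = 1146^3 = 1505060136
B = (4pi*10^-7) * 77400000000 / (4*pi * 1505060136) * 1e9
= 97263.708555 / 18913143465.87 * 1e9
= 5142.6517 nT

5142.6517


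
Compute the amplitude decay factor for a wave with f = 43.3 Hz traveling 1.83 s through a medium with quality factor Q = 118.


pi*f*t/Q = pi*43.3*1.83/118 = 2.109633
A/A0 = exp(-2.109633) = 0.121283

0.121283


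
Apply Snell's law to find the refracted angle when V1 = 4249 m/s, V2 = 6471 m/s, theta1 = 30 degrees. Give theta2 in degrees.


sin(theta1) = sin(30 deg) = 0.5
sin(theta2) = V2/V1 * sin(theta1) = 6471/4249 * 0.5 = 0.761473
theta2 = arcsin(0.761473) = 49.5943 degrees

49.5943


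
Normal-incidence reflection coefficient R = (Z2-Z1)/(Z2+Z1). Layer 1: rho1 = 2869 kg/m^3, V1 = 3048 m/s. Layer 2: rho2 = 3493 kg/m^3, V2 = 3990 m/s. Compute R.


Z1 = 2869 * 3048 = 8744712
Z2 = 3493 * 3990 = 13937070
R = (13937070 - 8744712) / (13937070 + 8744712) = 5192358 / 22681782 = 0.2289

0.2289


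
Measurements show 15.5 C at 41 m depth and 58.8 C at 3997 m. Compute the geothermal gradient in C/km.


dT = 58.8 - 15.5 = 43.3 C
dz = 3997 - 41 = 3956 m
gradient = dT/dz * 1000 = 43.3/3956 * 1000 = 10.9454 C/km

10.9454


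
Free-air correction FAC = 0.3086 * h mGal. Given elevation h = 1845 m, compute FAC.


FAC = 0.3086 * h
= 0.3086 * 1845
= 569.367 mGal

569.367


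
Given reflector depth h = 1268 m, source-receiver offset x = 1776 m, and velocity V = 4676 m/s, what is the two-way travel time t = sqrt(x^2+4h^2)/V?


x^2 + 4h^2 = 1776^2 + 4*1268^2 = 3154176 + 6431296 = 9585472
sqrt(9585472) = 3096.0413
t = 3096.0413 / 4676 = 0.6621 s

0.6621


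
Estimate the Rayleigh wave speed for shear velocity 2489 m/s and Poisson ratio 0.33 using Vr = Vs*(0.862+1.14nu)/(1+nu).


Numerator factor = 0.862 + 1.14*0.33 = 1.2382
Denominator = 1 + 0.33 = 1.33
Vr = 2489 * 1.2382 / 1.33 = 2317.2 m/s

2317.2


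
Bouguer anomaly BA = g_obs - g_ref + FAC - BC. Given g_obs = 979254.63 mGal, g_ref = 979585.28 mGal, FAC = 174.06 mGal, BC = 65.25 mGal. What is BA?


BA = g_obs - g_ref + FAC - BC
= 979254.63 - 979585.28 + 174.06 - 65.25
= -221.84 mGal

-221.84


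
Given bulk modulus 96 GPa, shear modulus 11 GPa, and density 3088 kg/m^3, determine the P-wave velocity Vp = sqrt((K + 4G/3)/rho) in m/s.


First compute the effective modulus:
K + 4G/3 = 96e9 + 4*11e9/3 = 110666666666.67 Pa
Then divide by density:
110666666666.67 / 3088 = 35837651.1226 Pa/(kg/m^3)
Take the square root:
Vp = sqrt(35837651.1226) = 5986.46 m/s

5986.46


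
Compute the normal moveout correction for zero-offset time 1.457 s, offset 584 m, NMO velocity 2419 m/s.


x/Vnmo = 584/2419 = 0.241422
(x/Vnmo)^2 = 0.058285
t0^2 = 2.122849
sqrt(2.122849 + 0.058285) = 1.476866
dt = 1.476866 - 1.457 = 0.019866

0.019866


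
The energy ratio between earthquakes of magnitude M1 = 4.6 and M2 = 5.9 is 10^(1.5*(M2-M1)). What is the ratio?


M2 - M1 = 5.9 - 4.6 = 1.3
1.5 * 1.3 = 1.95
ratio = 10^1.95 = 89.13

89.13


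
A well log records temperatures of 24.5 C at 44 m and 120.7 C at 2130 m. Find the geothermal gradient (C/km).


dT = 120.7 - 24.5 = 96.2 C
dz = 2130 - 44 = 2086 m
gradient = dT/dz * 1000 = 96.2/2086 * 1000 = 46.117 C/km

46.117


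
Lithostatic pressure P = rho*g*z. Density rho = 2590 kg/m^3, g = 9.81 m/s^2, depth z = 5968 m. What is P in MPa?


P = rho * g * z / 1e6
= 2590 * 9.81 * 5968 / 1e6
= 151634347.2 / 1e6
= 151.6343 MPa

151.6343


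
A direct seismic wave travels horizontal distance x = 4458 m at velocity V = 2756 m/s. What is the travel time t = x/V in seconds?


t = x / V
= 4458 / 2756
= 1.6176 s

1.6176


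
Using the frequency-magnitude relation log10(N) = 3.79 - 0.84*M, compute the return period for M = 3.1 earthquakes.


log10(N) = 3.79 - 0.84*3.1 = 1.186
N = 10^1.186 = 15.34617
T = 1/N = 1/15.34617 = 0.0652 years

0.0652


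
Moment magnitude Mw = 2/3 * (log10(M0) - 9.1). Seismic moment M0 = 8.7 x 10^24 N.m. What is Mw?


log10(M0) = log10(8.7 x 10^24) = 24.9395
Mw = 2/3 * (24.9395 - 9.1)
= 2/3 * 15.8395
= 10.56

10.56


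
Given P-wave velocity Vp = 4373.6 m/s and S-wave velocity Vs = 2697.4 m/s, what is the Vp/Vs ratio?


Vp/Vs = 4373.6 / 2697.4
= 1.6214

1.6214


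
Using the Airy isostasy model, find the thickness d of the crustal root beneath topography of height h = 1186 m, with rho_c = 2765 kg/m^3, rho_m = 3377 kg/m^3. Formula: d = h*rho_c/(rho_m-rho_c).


rho_m - rho_c = 3377 - 2765 = 612
d = 1186 * 2765 / 612
= 3279290 / 612
= 5358.32 m

5358.32


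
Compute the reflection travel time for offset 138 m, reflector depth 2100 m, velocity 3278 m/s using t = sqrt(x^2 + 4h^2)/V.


x^2 + 4h^2 = 138^2 + 4*2100^2 = 19044 + 17640000 = 17659044
sqrt(17659044) = 4202.2665
t = 4202.2665 / 3278 = 1.282 s

1.282


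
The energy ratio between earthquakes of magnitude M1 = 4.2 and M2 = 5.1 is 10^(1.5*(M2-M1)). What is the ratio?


M2 - M1 = 5.1 - 4.2 = 0.9
1.5 * 0.9 = 1.35
ratio = 10^1.35 = 22.39

22.39


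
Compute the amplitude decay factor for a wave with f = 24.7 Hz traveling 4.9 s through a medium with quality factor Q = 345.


pi*f*t/Q = pi*24.7*4.9/345 = 1.102107
A/A0 = exp(-1.102107) = 0.33217

0.33217


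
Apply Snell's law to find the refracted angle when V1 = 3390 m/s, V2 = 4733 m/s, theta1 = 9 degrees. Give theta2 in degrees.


sin(theta1) = sin(9 deg) = 0.156434
sin(theta2) = V2/V1 * sin(theta1) = 4733/3390 * 0.156434 = 0.218408
theta2 = arcsin(0.218408) = 12.6156 degrees

12.6156


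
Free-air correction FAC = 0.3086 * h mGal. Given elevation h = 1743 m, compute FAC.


FAC = 0.3086 * h
= 0.3086 * 1743
= 537.8898 mGal

537.8898


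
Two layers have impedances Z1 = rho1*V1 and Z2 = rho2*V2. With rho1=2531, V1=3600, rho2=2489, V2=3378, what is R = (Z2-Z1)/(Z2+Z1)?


Z1 = 2531 * 3600 = 9111600
Z2 = 2489 * 3378 = 8407842
R = (8407842 - 9111600) / (8407842 + 9111600) = -703758 / 17519442 = -0.0402

-0.0402


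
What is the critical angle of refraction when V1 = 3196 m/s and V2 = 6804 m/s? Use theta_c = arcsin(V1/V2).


V1/V2 = 3196/6804 = 0.469724
theta_c = arcsin(0.469724) = 28.0164 degrees

28.0164


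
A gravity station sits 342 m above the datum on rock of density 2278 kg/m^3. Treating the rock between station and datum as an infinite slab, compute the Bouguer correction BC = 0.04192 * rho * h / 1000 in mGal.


BC = 0.04192 * rho * h / 1000
= 0.04192 * 2278 * 342 / 1000
= 32.6589 mGal

32.6589


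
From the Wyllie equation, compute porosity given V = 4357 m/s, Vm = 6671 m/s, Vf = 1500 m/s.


1/V - 1/Vm = 1/4357 - 1/6671 = 7.961e-05
1/Vf - 1/Vm = 1/1500 - 1/6671 = 0.00051676
phi = 7.961e-05 / 0.00051676 = 0.1541

0.1541


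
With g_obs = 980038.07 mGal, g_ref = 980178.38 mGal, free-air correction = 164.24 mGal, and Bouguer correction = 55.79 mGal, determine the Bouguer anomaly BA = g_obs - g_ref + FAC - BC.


BA = g_obs - g_ref + FAC - BC
= 980038.07 - 980178.38 + 164.24 - 55.79
= -31.86 mGal

-31.86


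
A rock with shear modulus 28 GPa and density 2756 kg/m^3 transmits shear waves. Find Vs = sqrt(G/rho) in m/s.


Convert G to Pa: G = 28e9 Pa
Compute G/rho = 28e9 / 2756 = 10159651.6691
Vs = sqrt(10159651.6691) = 3187.42 m/s

3187.42


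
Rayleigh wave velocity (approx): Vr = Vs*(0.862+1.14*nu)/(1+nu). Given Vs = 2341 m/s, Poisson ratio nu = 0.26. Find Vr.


Numerator factor = 0.862 + 1.14*0.26 = 1.1584
Denominator = 1 + 0.26 = 1.26
Vr = 2341 * 1.1584 / 1.26 = 2152.23 m/s

2152.23


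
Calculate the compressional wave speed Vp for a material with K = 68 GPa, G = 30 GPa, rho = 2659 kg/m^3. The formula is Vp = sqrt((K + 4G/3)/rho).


First compute the effective modulus:
K + 4G/3 = 68e9 + 4*30e9/3 = 108000000000.0 Pa
Then divide by density:
108000000000.0 / 2659 = 40616773.223 Pa/(kg/m^3)
Take the square root:
Vp = sqrt(40616773.223) = 6373.13 m/s

6373.13


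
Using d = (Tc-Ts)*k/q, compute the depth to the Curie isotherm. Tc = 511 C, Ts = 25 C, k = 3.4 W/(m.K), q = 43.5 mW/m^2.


T_Curie - T_surf = 511 - 25 = 486 C
Convert q to W/m^2: 43.5 mW/m^2 = 0.0435 W/m^2
d = 486 * 3.4 / 0.0435 = 37986.21 m

37986.21


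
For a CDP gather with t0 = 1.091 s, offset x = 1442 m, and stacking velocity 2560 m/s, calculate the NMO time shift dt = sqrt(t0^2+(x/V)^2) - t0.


x/Vnmo = 1442/2560 = 0.563281
(x/Vnmo)^2 = 0.317286
t0^2 = 1.190281
sqrt(1.190281 + 0.317286) = 1.22783
dt = 1.22783 - 1.091 = 0.13683

0.13683


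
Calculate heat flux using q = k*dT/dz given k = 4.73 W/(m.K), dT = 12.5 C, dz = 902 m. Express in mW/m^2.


q = k * dT / dz * 1000
= 4.73 * 12.5 / 902 * 1000
= 0.065549 * 1000
= 65.5488 mW/m^2

65.5488


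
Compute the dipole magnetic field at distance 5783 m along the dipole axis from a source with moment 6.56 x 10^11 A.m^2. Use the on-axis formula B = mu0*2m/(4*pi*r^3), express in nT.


m = 6.56 x 10^11 = 656000000000 A.m^2
2m = 1312000000000 A.m^2
r^3 = 5783^3 = 193401383687
B = (4pi*10^-7) * 1312000000000 / (4*pi * 193401383687) * 1e9
= 1648707.824604 / 2430353464740.72 * 1e9
= 678.3819 nT

678.3819


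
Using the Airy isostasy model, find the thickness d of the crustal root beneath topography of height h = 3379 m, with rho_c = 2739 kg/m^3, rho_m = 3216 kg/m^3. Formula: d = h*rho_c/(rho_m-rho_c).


rho_m - rho_c = 3216 - 2739 = 477
d = 3379 * 2739 / 477
= 9255081 / 477
= 19402.69 m

19402.69


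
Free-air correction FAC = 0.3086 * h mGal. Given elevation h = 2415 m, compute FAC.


FAC = 0.3086 * h
= 0.3086 * 2415
= 745.269 mGal

745.269


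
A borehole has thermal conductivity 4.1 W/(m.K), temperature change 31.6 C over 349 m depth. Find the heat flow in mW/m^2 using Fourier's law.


q = k * dT / dz * 1000
= 4.1 * 31.6 / 349 * 1000
= 0.371232 * 1000
= 371.2321 mW/m^2

371.2321


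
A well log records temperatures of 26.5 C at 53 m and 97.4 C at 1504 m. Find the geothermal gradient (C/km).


dT = 97.4 - 26.5 = 70.9 C
dz = 1504 - 53 = 1451 m
gradient = dT/dz * 1000 = 70.9/1451 * 1000 = 48.8629 C/km

48.8629


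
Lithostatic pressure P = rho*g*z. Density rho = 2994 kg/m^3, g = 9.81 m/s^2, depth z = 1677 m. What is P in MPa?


P = rho * g * z / 1e6
= 2994 * 9.81 * 1677 / 1e6
= 49255401.78 / 1e6
= 49.2554 MPa

49.2554


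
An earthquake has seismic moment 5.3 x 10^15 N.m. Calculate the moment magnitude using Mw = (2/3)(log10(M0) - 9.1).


log10(M0) = log10(5.3 x 10^15) = 15.7243
Mw = 2/3 * (15.7243 - 9.1)
= 2/3 * 6.6243
= 4.42

4.42


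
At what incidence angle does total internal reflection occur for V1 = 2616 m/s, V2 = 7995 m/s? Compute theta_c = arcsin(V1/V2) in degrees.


V1/V2 = 2616/7995 = 0.327205
theta_c = arcsin(0.327205) = 19.0992 degrees

19.0992
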